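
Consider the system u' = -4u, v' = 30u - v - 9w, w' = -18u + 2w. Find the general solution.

Coefficient matrix A = [[-4, 0, 0], [30, -1, -9], [-18, 0, 2]].
det(A - λI) = 0 gives eigenvalues λ = -1, 2, -4.
For λ=-1: eigenvector (0,1,0).
For λ=2: eigenvector (0,3,-1).
For λ=-4: eigenvector (1,-1,3).
General solution: C_1e^(-t)(0,1,0) + C_2e^(2t)(0,3,-1) + C_3e^(-4t)(1,-1,3).

u(t) = C_3e^(-4t), v(t) = C_1e^(-t) + 3C_2e^(2t) - C_3e^(-4t), w(t) = -C_2e^(2t) + 3C_3e^(-4t)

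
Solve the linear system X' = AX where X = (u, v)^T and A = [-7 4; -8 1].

Coefficient matrix A = [[-7, 4], [-8, 1]].
Characteristic polynomial det(A - λI) = λ^2 + 6λ + 25 = 0.
Eigenvalues λ = -3 ± 4i (complex conjugate pair).
For λ=-3+4i: an eigenvector is (-1,-1) - i(0,1) = (-1, -1 - i).
A real fundamental pair from Re and Im of e^((-3+4i)t)v: X_1 = e^(-3t)(cos(4t)·(-1,-1) + sin(4t)·(0,1)), X_2 = e^(-3t)(sin(4t)·(-1,-1) - cos(4t)·(0,1)).
General solution: C_1X_1 + C_2X_2.

u(t) = -C_1e^(-3t)cos(4t) - C_2e^(-3t)sin(4t), v(t) = C_1e^(-3t)sin(4t) - C_1e^(-3t)cos(4t) - C_2e^(-3t)sin(4t) - C_2e^(-3t)cos(4t)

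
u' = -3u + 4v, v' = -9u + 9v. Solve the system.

u(t) = -2K_1e^(3t) - 2K_2te^(3t) + K_2e^(3t), v(t) = -3K_1e^(3t) - 3K_2te^(3t) + K_2e^(3t)

Coefficient matrix A = [[-3, 4], [-9, 9]].
Characteristic polynomial det(A - λI) = λ^2 - 6λ + 9 = 0.
Single eigenvalue λ = 3 with algebraic multiplicity 2.
Eigenvector v = (-2,-3); generalized eigenvector w with (A-λI)w=v is (1,1).
General solution: e^(3t)[K_1·v + K_2·(t·v + w)].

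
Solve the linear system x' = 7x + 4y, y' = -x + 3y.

x(t) = 2K_1e^(5t) + 2K_2te^(5t) + 3K_2e^(5t), y(t) = -K_1e^(5t) - K_2te^(5t) - K_2e^(5t)

Coefficient matrix A = [[7, 4], [-1, 3]].
Characteristic polynomial det(A - λI) = λ^2 - 10λ + 25 = 0.
Single eigenvalue λ = 5 with algebraic multiplicity 2.
Eigenvector v = (2,-1); generalized eigenvector w with (A-λI)w=v is (3,-1).
General solution: e^(5t)[K_1·v + K_2·(t·v + w)].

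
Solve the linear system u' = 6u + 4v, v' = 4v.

Coefficient matrix A = [[6, 4], [0, 4]].
Characteristic polynomial det(A - λI) = λ^2 - 10λ + 24 = 0.
Eigenvalues λ = 4, 6.
For λ=4: (A-λI) row 1 is [2, 4], so an eigenvector is (-2, 1).
For λ=6: (A-λI) row 1 is [0, 4], so an eigenvector is (1, 0).
General solution: C_1e^(4t)(-2,1) + C_2e^(6t)(1,0).

u(t) = -2C_1e^(4t) + C_2e^(6t), v(t) = C_1e^(4t)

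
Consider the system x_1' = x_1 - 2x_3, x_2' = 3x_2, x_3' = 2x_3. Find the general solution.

x_1(t) = -2C_1e^(2t) + C_3e^(t), x_2(t) = C_2e^(3t), x_3(t) = C_1e^(2t)

Coefficient matrix A = [[1, 0, -2], [0, 3, 0], [0, 0, 2]].
det(A - λI) = 0 gives eigenvalues λ = 2, 3, 1.
For λ=2: eigenvector (-2,0,1).
For λ=3: eigenvector (0,1,0).
For λ=1: eigenvector (1,0,0).
General solution: C_1e^(2t)(-2,0,1) + C_2e^(3t)(0,1,0) + C_3e^(t)(1,0,0).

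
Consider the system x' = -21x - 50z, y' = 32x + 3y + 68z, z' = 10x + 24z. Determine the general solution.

x(t) = 5K_1e^(-t) - 2K_3e^(4t), y(t) = -6K_1e^(-t) + K_2e^(3t) + 4K_3e^(4t), z(t) = -2K_1e^(-t) + K_3e^(4t)

Coefficient matrix A = [[-21, 0, -50], [32, 3, 68], [10, 0, 24]].
det(A - λI) = 0 gives eigenvalues λ = -1, 3, 4.
For λ=-1: eigenvector (5,-6,-2).
For λ=3: eigenvector (0,1,0).
For λ=4: eigenvector (-2,4,1).
General solution: K_1e^(-t)(5,-6,-2) + K_2e^(3t)(0,1,0) + K_3e^(4t)(-2,4,1).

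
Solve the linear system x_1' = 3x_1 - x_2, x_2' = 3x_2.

Coefficient matrix A = [[3, -1], [0, 3]].
Characteristic polynomial det(A - λI) = λ^2 - 6λ + 9 = 0.
Single eigenvalue λ = 3 with algebraic multiplicity 2.
Eigenvector v = (-1,0); generalized eigenvector w with (A-λI)w=v is (3,1).
General solution: e^(3t)[C_1·v + C_2·(t·v + w)].

x_1(t) = -C_1e^(3t) - C_2te^(3t) + 3C_2e^(3t), x_2(t) = C_2e^(3t)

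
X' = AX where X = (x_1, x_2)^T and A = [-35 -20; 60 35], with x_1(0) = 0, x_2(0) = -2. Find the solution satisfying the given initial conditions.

Coefficient matrix A = [[-35, -20], [60, 35]].
Characteristic polynomial det(A - λI) = λ^2 - 25 = 0.
Eigenvalues λ = -5, 5.
For λ=-5: (A-λI) row 1 is [-30, -20], so an eigenvector is (-2, 3).
For λ=5: (A-λI) row 1 is [-40, -20], so an eigenvector is (1, -2).
General solution: K_1e^(-5t)(-2,3) + K_2e^(5t)(1,-2).
Applying x_1(0)=0, x_2(0)=-2 gives K_1=2, K_2=4.

x_1(t) = 4e^(5t) - 4e^(-5t), x_2(t) = -8e^(5t) + 6e^(-5t)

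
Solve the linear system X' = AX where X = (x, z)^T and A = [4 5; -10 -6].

x(t) = -C_1e^(-t)sin(5t) + C_2e^(-t)cos(5t), z(t) = C_1e^(-t)sin(5t) - C_1e^(-t)cos(5t) - C_2e^(-t)sin(5t) - C_2e^(-t)cos(5t)

Coefficient matrix A = [[4, 5], [-10, -6]].
Characteristic polynomial det(A - λI) = λ^2 + 2λ + 26 = 0.
Eigenvalues λ = -1 ± 5i (complex conjugate pair).
For λ=-1+5i: an eigenvector is (0,-1) - i(-1,1) = (0 + i, -1 - i).
A real fundamental pair from Re and Im of e^((-1+5i)t)v: X_1 = e^(-t)(cos(5t)·(0,-1) + sin(5t)·(-1,1)), X_2 = e^(-t)(sin(5t)·(0,-1) - cos(5t)·(-1,1)).
General solution: C_1X_1 + C_2X_2.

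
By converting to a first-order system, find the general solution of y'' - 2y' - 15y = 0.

Let x_1 = y, x_2 = y'. Then x_1' = x_2 and x_2' = 15x_1 + 2x_2.
A = [[0,1],[15,2]]; det(A-λI) = λ^2 - 2λ - 15.
Eigenvalues λ = -3, 5 with eigenvectors (1,-3), (1,5).

y(t) = C_1e^(-3t) + C_2e^(5t)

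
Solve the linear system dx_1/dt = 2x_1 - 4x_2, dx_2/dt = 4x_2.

Coefficient matrix A = [[2, -4], [0, 4]].
Characteristic polynomial det(A - λI) = λ^2 - 6λ + 8 = 0.
Eigenvalues λ = 4, 2.
For λ=4: (A-λI) row 1 is [-2, -4], so an eigenvector is (-2, 1).
For λ=2: (A-λI) row 1 is [0, -4], so an eigenvector is (1, 0).
General solution: C_1e^(4t)(-2,1) + C_2e^(2t)(1,0).

x_1(t) = -2C_1e^(4t) + C_2e^(2t), x_2(t) = C_1e^(4t)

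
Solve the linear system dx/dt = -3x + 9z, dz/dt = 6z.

Coefficient matrix A = [[-3, 9], [0, 6]].
Characteristic polynomial det(A - λI) = λ^2 - 3λ - 18 = 0.
Eigenvalues λ = 6, -3.
For λ=6: (A-λI) row 1 is [-9, 9], so an eigenvector is (1, 1).
For λ=-3: (A-λI) row 1 is [0, 9], so an eigenvector is (-1, 0).
General solution: c_1e^(6t)(1,1) + c_2e^(-3t)(-1,0).

x(t) = c_1e^(6t) - c_2e^(-3t), z(t) = c_1e^(6t)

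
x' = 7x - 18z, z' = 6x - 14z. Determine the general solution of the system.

x(t) = -3c_1e^(-5t) + 2c_2e^(-2t), z(t) = -2c_1e^(-5t) + c_2e^(-2t)

Coefficient matrix A = [[7, -18], [6, -14]].
Characteristic polynomial det(A - λI) = λ^2 + 7λ + 10 = 0.
Eigenvalues λ = -5, -2.
For λ=-5: (A-λI) row 1 is [12, -18], so an eigenvector is (-3, -2).
For λ=-2: (A-λI) row 1 is [9, -18], so an eigenvector is (2, 1).
General solution: c_1e^(-5t)(-3,-2) + c_2e^(-2t)(2,1).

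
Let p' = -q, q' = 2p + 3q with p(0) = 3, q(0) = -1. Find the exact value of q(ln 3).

21

A = [[0,-1],[2,3]]; eigenvalues λ = 1, 2.
Eigenvectors: (-1,1) for λ=1, (-1,2) for λ=2.
From the initial condition, c_1 = -5, c_2 = 2.
q(ln 3) = (-5)(3^1)(1) + (2)(3^2)(2) = 21.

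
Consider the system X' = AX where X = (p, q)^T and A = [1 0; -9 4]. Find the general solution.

Coefficient matrix A = [[1, 0], [-9, 4]].
Characteristic polynomial det(A - λI) = λ^2 - 5λ + 4 = 0.
Eigenvalues λ = 1, 4.
For λ=1: (A-λI) row 2 is [-9, 3], so an eigenvector is (1, 3).
For λ=4: (A-λI) row 1 is [-3, 0], so an eigenvector is (0, -1).
General solution: c_1e^(t)(1,3) + c_2e^(4t)(0,-1).

p(t) = c_1e^(t), q(t) = 3c_1e^(t) - c_2e^(4t)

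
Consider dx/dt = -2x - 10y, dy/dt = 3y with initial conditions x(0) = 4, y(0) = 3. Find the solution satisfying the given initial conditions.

x(t) = -6e^(3t) + 10e^(-2t), y(t) = 3e^(3t)

Coefficient matrix A = [[-2, -10], [0, 3]].
Characteristic polynomial det(A - λI) = λ^2 - λ - 6 = 0.
Eigenvalues λ = 3, -2.
For λ=3: (A-λI) row 1 is [-5, -10], so an eigenvector is (2, -1).
For λ=-2: (A-λI) row 1 is [0, -10], so an eigenvector is (1, 0).
General solution: K_1e^(3t)(2,-1) + K_2e^(-2t)(1,0).
Applying x(0)=4, y(0)=3 gives K_1=-3, K_2=10.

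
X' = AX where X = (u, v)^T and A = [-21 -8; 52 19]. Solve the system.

u(t) = C_1e^(-t)sin(4t) - C_1e^(-t)cos(4t) - C_2e^(-t)sin(4t) - C_2e^(-t)cos(4t), v(t) = -3C_1e^(-t)sin(4t) + 2C_1e^(-t)cos(4t) + 2C_2e^(-t)sin(4t) + 3C_2e^(-t)cos(4t)

Coefficient matrix A = [[-21, -8], [52, 19]].
Characteristic polynomial det(A - λI) = λ^2 + 2λ + 17 = 0.
Eigenvalues λ = -1 ± 4i (complex conjugate pair).
For λ=-1+4i: an eigenvector is (-1,2) - i(1,-3) = (-1 - i, 2 + 3i).
A real fundamental pair from Re and Im of e^((-1+4i)t)v: X_1 = e^(-t)(cos(4t)·(-1,2) + sin(4t)·(1,-3)), X_2 = e^(-t)(sin(4t)·(-1,2) - cos(4t)·(1,-3)).
General solution: C_1X_1 + C_2X_2.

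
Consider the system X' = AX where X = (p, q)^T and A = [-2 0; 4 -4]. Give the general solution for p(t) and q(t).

Coefficient matrix A = [[-2, 0], [4, -4]].
Characteristic polynomial det(A - λI) = λ^2 + 6λ + 8 = 0.
Eigenvalues λ = -2, -4.
For λ=-2: (A-λI) row 2 is [4, -2], so an eigenvector is (1, 2).
For λ=-4: (A-λI) row 1 is [2, 0], so an eigenvector is (0, -1).
General solution: C_1e^(-2t)(1,2) + C_2e^(-4t)(0,-1).

p(t) = C_1e^(-2t), q(t) = 2C_1e^(-2t) - C_2e^(-4t)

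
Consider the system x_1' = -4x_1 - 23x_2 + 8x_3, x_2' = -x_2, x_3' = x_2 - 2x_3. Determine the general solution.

x_1(t) = K_1e^(-4t) - 5K_2e^(-t) + 4K_3e^(-2t), x_2(t) = K_2e^(-t), x_3(t) = K_2e^(-t) + K_3e^(-2t)

Coefficient matrix A = [[-4, -23, 8], [0, -1, 0], [0, 1, -2]].
det(A - λI) = 0 gives eigenvalues λ = -4, -1, -2.
For λ=-4: eigenvector (1,0,0).
For λ=-1: eigenvector (-5,1,1).
For λ=-2: eigenvector (4,0,1).
General solution: K_1e^(-4t)(1,0,0) + K_2e^(-t)(-5,1,1) + K_3e^(-2t)(4,0,1).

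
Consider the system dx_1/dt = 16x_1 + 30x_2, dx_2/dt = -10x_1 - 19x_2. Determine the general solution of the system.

x_1(t) = -2K_1e^(t) - 3K_2e^(-4t), x_2(t) = K_1e^(t) + 2K_2e^(-4t)

Coefficient matrix A = [[16, 30], [-10, -19]].
Characteristic polynomial det(A - λI) = λ^2 + 3λ - 4 = 0.
Eigenvalues λ = 1, -4.
For λ=1: (A-λI) row 1 is [15, 30], so an eigenvector is (-2, 1).
For λ=-4: (A-λI) row 1 is [20, 30], so an eigenvector is (-3, 2).
General solution: K_1e^(t)(-2,1) + K_2e^(-4t)(-3,2).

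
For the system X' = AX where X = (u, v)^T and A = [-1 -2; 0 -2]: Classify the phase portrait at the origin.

stable node

A = [[-1,-2],[0,-2]]; det(A-λI) = λ^2 + 3λ + 2.
λ = -2, -1: both negative.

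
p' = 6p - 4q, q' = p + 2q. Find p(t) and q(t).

p(t) = -2C_1e^(4t) - 2C_2te^(4t) - C_2e^(4t), q(t) = -C_1e^(4t) - C_2te^(4t)

Coefficient matrix A = [[6, -4], [1, 2]].
Characteristic polynomial det(A - λI) = λ^2 - 8λ + 16 = 0.
Single eigenvalue λ = 4 with algebraic multiplicity 2.
Eigenvector v = (-2,-1); generalized eigenvector w with (A-λI)w=v is (-1,0).
General solution: e^(4t)[C_1·v + C_2·(t·v + w)].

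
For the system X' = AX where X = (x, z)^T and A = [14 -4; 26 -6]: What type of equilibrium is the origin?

A = [[14,-4],[26,-6]]; det(A-λI) = λ^2 - 8λ + 20.
λ = 4 ± 2i: positive real part.

unstable spiral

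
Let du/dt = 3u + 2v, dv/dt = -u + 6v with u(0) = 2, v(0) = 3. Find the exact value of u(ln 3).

A = [[3,2],[-1,6]]; eigenvalues λ = 5, 4.
Eigenvectors: (1,1) for λ=5, (-2,-1) for λ=4.
From the initial condition, c_1 = 4, c_2 = 1.
u(ln 3) = (4)(3^5)(1) + (1)(3^4)(-2) = 810.

810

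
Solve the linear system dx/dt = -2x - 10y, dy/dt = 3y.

x(t) = -c_1e^(-2t) + 2c_2e^(3t), y(t) = -c_2e^(3t)

Coefficient matrix A = [[-2, -10], [0, 3]].
Characteristic polynomial det(A - λI) = λ^2 - λ - 6 = 0.
Eigenvalues λ = -2, 3.
For λ=-2: (A-λI) row 1 is [0, -10], so an eigenvector is (-1, 0).
For λ=3: (A-λI) row 1 is [-5, -10], so an eigenvector is (2, -1).
General solution: c_1e^(-2t)(-1,0) + c_2e^(3t)(2,-1).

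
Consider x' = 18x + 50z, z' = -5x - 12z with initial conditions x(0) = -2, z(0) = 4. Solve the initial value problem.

Coefficient matrix A = [[18, 50], [-5, -12]].
Characteristic polynomial det(A - λI) = λ^2 - 6λ + 34 = 0.
Eigenvalues λ = 3 ± 5i (complex conjugate pair).
For λ=3+5i: an eigenvector is (3,-1) - i(-1,0) = (3 + i, -1).
A real fundamental pair from Re and Im of e^((3+5i)t)v: X_1 = e^(3t)(cos(5t)·(3,-1) + sin(5t)·(-1,0)), X_2 = e^(3t)(sin(5t)·(3,-1) - cos(5t)·(-1,0)).
General solution: C_1X_1 + C_2X_2.
Applying x(0)=-2, z(0)=4 gives C_1=-4, C_2=10.

x(t) = 34e^(3t)sin(5t) - 2e^(3t)cos(5t), z(t) = -10e^(3t)sin(5t) + 4e^(3t)cos(5t)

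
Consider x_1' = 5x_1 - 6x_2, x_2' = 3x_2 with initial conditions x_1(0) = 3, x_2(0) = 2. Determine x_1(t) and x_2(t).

Coefficient matrix A = [[5, -6], [0, 3]].
Characteristic polynomial det(A - λI) = λ^2 - 8λ + 15 = 0.
Eigenvalues λ = 5, 3.
For λ=5: (A-λI) row 1 is [0, -6], so an eigenvector is (-1, 0).
For λ=3: (A-λI) row 1 is [2, -6], so an eigenvector is (-3, -1).
General solution: c_1e^(5t)(-1,0) + c_2e^(3t)(-3,-1).
Applying x_1(0)=3, x_2(0)=2 gives c_1=3, c_2=-2.

x_1(t) = -3e^(5t) + 6e^(3t), x_2(t) = 2e^(3t)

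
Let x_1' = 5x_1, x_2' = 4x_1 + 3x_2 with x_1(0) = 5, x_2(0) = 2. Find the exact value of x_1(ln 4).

A = [[5,0],[4,3]]; eigenvalues λ = 3, 5.
Eigenvectors: (0,1) for λ=3, (1,2) for λ=5.
From the initial condition, c_1 = -8, c_2 = 5.
x_1(ln 4) = (-8)(4^3)(0) + (5)(4^5)(1) = 5120.

5120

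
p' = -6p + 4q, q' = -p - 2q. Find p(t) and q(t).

p(t) = 2c_1e^(-4t) + 2c_2te^(-4t) - c_2e^(-4t), q(t) = c_1e^(-4t) + c_2te^(-4t)

Coefficient matrix A = [[-6, 4], [-1, -2]].
Characteristic polynomial det(A - λI) = λ^2 + 8λ + 16 = 0.
Single eigenvalue λ = -4 with algebraic multiplicity 2.
Eigenvector v = (2,1); generalized eigenvector w with (A-λI)w=v is (-1,0).
General solution: e^(-4t)[c_1·v + c_2·(t·v + w)].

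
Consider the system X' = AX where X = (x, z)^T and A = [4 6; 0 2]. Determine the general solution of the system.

x(t) = 3c_1e^(2t) + c_2e^(4t), z(t) = -c_1e^(2t)

Coefficient matrix A = [[4, 6], [0, 2]].
Characteristic polynomial det(A - λI) = λ^2 - 6λ + 8 = 0.
Eigenvalues λ = 2, 4.
For λ=2: (A-λI) row 1 is [2, 6], so an eigenvector is (3, -1).
For λ=4: (A-λI) row 1 is [0, 6], so an eigenvector is (1, 0).
General solution: c_1e^(2t)(3,-1) + c_2e^(4t)(1,0).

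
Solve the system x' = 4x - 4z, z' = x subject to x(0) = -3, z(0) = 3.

Coefficient matrix A = [[4, -4], [1, 0]].
Characteristic polynomial det(A - λI) = λ^2 - 4λ + 4 = 0.
Single eigenvalue λ = 2 with algebraic multiplicity 2.
Eigenvector v = (-2,-1); generalized eigenvector w with (A-λI)w=v is (-3,-1).
General solution: e^(2t)[c_1·v + c_2·(t·v + w)].
Applying x(0)=-3, z(0)=3 gives c_1=-12, c_2=9.

x(t) = -18te^(2t) - 3e^(2t), z(t) = -9te^(2t) + 3e^(2t)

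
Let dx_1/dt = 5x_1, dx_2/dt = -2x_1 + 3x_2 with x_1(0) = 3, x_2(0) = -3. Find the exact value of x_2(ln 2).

A = [[5,0],[-2,3]]; eigenvalues λ = 3, 5.
Eigenvectors: (0,-1) for λ=3, (1,-1) for λ=5.
From the initial condition, c_1 = 0, c_2 = 3.
x_2(ln 2) = (0)(2^3)(-1) + (3)(2^5)(-1) = -96.

-96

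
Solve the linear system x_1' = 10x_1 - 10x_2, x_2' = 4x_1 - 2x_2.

x_1(t) = -2C_1e^(4t)sin(2t) + C_1e^(4t)cos(2t) + C_2e^(4t)sin(2t) + 2C_2e^(4t)cos(2t), x_2(t) = -C_1e^(4t)sin(2t) + C_1e^(4t)cos(2t) + C_2e^(4t)sin(2t) + C_2e^(4t)cos(2t)

Coefficient matrix A = [[10, -10], [4, -2]].
Characteristic polynomial det(A - λI) = λ^2 - 8λ + 20 = 0.
Eigenvalues λ = 4 ± 2i (complex conjugate pair).
For λ=4+2i: an eigenvector is (1,1) - i(-2,-1) = (1 + 2i, 1 + i).
A real fundamental pair from Re and Im of e^((4+2i)t)v: X_1 = e^(4t)(cos(2t)·(1,1) + sin(2t)·(-2,-1)), X_2 = e^(4t)(sin(2t)·(1,1) - cos(2t)·(-2,-1)).
General solution: C_1X_1 + C_2X_2.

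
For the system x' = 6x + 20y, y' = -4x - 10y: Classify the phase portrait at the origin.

A = [[6,20],[-4,-10]]; det(A-λI) = λ^2 + 4λ + 20.
λ = -2 ± 4i: negative real part.

stable spiral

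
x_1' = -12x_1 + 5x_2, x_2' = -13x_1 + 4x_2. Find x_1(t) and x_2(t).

x_1(t) = 2c_1e^(-4t)sin(t) + c_1e^(-4t)cos(t) + c_2e^(-4t)sin(t) - 2c_2e^(-4t)cos(t), x_2(t) = 3c_1e^(-4t)sin(t) + 2c_1e^(-4t)cos(t) + 2c_2e^(-4t)sin(t) - 3c_2e^(-4t)cos(t)

Coefficient matrix A = [[-12, 5], [-13, 4]].
Characteristic polynomial det(A - λI) = λ^2 + 8λ + 17 = 0.
Eigenvalues λ = -4 ± i (complex conjugate pair).
For λ=-4+i: an eigenvector is (1,2) - i(2,3) = (1 - 2i, 2 - 3i).
A real fundamental pair from Re and Im of e^((-4+i)t)v: X_1 = e^(-4t)(cos(t)·(1,2) + sin(t)·(2,3)), X_2 = e^(-4t)(sin(t)·(1,2) - cos(t)·(2,3)).
General solution: c_1X_1 + c_2X_2.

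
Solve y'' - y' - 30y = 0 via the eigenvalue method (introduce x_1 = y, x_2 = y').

y(t) = c_1e^(6t) + c_2e^(-5t)

Let x_1 = y, x_2 = y'. Then x_1' = x_2 and x_2' = 30x_1 + x_2.
A = [[0,1],[30,1]]; det(A-λI) = λ^2 - λ - 30.
Eigenvalues λ = 6, -5 with eigenvectors (1,6), (1,-5).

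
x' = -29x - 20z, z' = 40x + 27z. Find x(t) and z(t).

x(t) = C_1e^(-t)sin(4t) + 2C_1e^(-t)cos(4t) + 2C_2e^(-t)sin(4t) - C_2e^(-t)cos(4t), z(t) = -C_1e^(-t)sin(4t) - 3C_1e^(-t)cos(4t) - 3C_2e^(-t)sin(4t) + C_2e^(-t)cos(4t)

Coefficient matrix A = [[-29, -20], [40, 27]].
Characteristic polynomial det(A - λI) = λ^2 + 2λ + 17 = 0.
Eigenvalues λ = -1 ± 4i (complex conjugate pair).
For λ=-1+4i: an eigenvector is (2,-3) - i(1,-1) = (2 - i, -3 + i).
A real fundamental pair from Re and Im of e^((-1+4i)t)v: X_1 = e^(-t)(cos(4t)·(2,-3) + sin(4t)·(1,-1)), X_2 = e^(-t)(sin(4t)·(2,-3) - cos(4t)·(1,-1)).
General solution: C_1X_1 + C_2X_2.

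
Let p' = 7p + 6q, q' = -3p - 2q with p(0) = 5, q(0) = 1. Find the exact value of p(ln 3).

A = [[7,6],[-3,-2]]; eigenvalues λ = 1, 4.
Eigenvectors: (1,-1) for λ=1, (-2,1) for λ=4.
From the initial condition, c_1 = -7, c_2 = -6.
p(ln 3) = (-7)(3^1)(1) + (-6)(3^4)(-2) = 951.

951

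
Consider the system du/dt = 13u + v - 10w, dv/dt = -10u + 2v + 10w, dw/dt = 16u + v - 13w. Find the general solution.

u(t) = C_1e^(2t) + C_2e^(3t) + 2C_3e^(-3t), v(t) = -C_1e^(2t) - 2C_3e^(-3t), w(t) = C_1e^(2t) + C_2e^(3t) + 3C_3e^(-3t)

Coefficient matrix A = [[13, 1, -10], [-10, 2, 10], [16, 1, -13]].
det(A - λI) = 0 gives eigenvalues λ = 2, 3, -3.
For λ=2: eigenvector (1,-1,1).
For λ=3: eigenvector (1,0,1).
For λ=-3: eigenvector (2,-2,3).
General solution: C_1e^(2t)(1,-1,1) + C_2e^(3t)(1,0,1) + C_3e^(-3t)(2,-2,3).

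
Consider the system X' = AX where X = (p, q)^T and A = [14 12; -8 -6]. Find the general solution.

Coefficient matrix A = [[14, 12], [-8, -6]].
Characteristic polynomial det(A - λI) = λ^2 - 8λ + 12 = 0.
Eigenvalues λ = 2, 6.
For λ=2: (A-λI) row 1 is [12, 12], so an eigenvector is (-1, 1).
For λ=6: (A-λI) row 1 is [8, 12], so an eigenvector is (-3, 2).
General solution: K_1e^(2t)(-1,1) + K_2e^(6t)(-3,2).

p(t) = -K_1e^(2t) - 3K_2e^(6t), q(t) = K_1e^(2t) + 2K_2e^(6t)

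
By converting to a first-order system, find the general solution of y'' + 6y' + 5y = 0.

y(t) = K_1e^(-5t) + K_2e^(-t)

Let x_1 = y, x_2 = y'. Then x_1' = x_2 and x_2' = -5x_1 - 6x_2.
A = [[0,1],[-5,-6]]; det(A-λI) = λ^2 + 6λ + 5.
Eigenvalues λ = -5, -1 with eigenvectors (1,-5), (1,-1).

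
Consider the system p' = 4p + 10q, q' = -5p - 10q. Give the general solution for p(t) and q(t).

p(t) = -3c_1e^(-3t)sin(t) + c_1e^(-3t)cos(t) + c_2e^(-3t)sin(t) + 3c_2e^(-3t)cos(t), q(t) = 2c_1e^(-3t)sin(t) - c_1e^(-3t)cos(t) - c_2e^(-3t)sin(t) - 2c_2e^(-3t)cos(t)

Coefficient matrix A = [[4, 10], [-5, -10]].
Characteristic polynomial det(A - λI) = λ^2 + 6λ + 10 = 0.
Eigenvalues λ = -3 ± i (complex conjugate pair).
For λ=-3+i: an eigenvector is (1,-1) - i(-3,2) = (1 + 3i, -1 - 2i).
A real fundamental pair from Re and Im of e^((-3+i)t)v: X_1 = e^(-3t)(cos(t)·(1,-1) + sin(t)·(-3,2)), X_2 = e^(-3t)(sin(t)·(1,-1) - cos(t)·(-3,2)).
General solution: c_1X_1 + c_2X_2.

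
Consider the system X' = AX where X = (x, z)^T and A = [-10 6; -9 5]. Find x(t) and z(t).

Coefficient matrix A = [[-10, 6], [-9, 5]].
Characteristic polynomial det(A - λI) = λ^2 + 5λ + 4 = 0.
Eigenvalues λ = -4, -1.
For λ=-4: (A-λI) row 1 is [-6, 6], so an eigenvector is (-1, -1).
For λ=-1: (A-λI) row 1 is [-9, 6], so an eigenvector is (-2, -3).
General solution: c_1e^(-4t)(-1,-1) + c_2e^(-t)(-2,-3).

x(t) = -c_1e^(-4t) - 2c_2e^(-t), z(t) = -c_1e^(-4t) - 3c_2e^(-t)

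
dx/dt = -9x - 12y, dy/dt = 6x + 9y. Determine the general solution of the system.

Coefficient matrix A = [[-9, -12], [6, 9]].
Characteristic polynomial det(A - λI) = λ^2 - 9 = 0.
Eigenvalues λ = -3, 3.
For λ=-3: (A-λI) row 1 is [-6, -12], so an eigenvector is (2, -1).
For λ=3: (A-λI) row 1 is [-12, -12], so an eigenvector is (1, -1).
General solution: C_1e^(-3t)(2,-1) + C_2e^(3t)(1,-1).

x(t) = 2C_1e^(-3t) + C_2e^(3t), y(t) = -C_1e^(-3t) - C_2e^(3t)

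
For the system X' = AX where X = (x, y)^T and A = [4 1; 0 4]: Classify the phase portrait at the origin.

unstable improper node

A = [[4,1],[0,4]]; det(A-λI) = λ^2 - 8λ + 16.
repeated λ = 4 with a single eigenvector.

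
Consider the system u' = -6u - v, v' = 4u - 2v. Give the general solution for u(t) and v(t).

u(t) = c_1e^(-4t) + c_2te^(-4t) - c_2e^(-4t), v(t) = -2c_1e^(-4t) - 2c_2te^(-4t) + c_2e^(-4t)

Coefficient matrix A = [[-6, -1], [4, -2]].
Characteristic polynomial det(A - λI) = λ^2 + 8λ + 16 = 0.
Single eigenvalue λ = -4 with algebraic multiplicity 2.
Eigenvector v = (1,-2); generalized eigenvector w with (A-λI)w=v is (-1,1).
General solution: e^(-4t)[c_1·v + c_2·(t·v + w)].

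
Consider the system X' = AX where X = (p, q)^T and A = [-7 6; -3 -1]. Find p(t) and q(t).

p(t) = c_1e^(-4t)sin(3t) - c_1e^(-4t)cos(3t) - c_2e^(-4t)sin(3t) - c_2e^(-4t)cos(3t), q(t) = c_1e^(-4t)sin(3t) - c_2e^(-4t)cos(3t)

Coefficient matrix A = [[-7, 6], [-3, -1]].
Characteristic polynomial det(A - λI) = λ^2 + 8λ + 25 = 0.
Eigenvalues λ = -4 ± 3i (complex conjugate pair).
For λ=-4+3i: an eigenvector is (-1,0) - i(1,1) = (-1 - i, 0 - i).
A real fundamental pair from Re and Im of e^((-4+3i)t)v: X_1 = e^(-4t)(cos(3t)·(-1,0) + sin(3t)·(1,1)), X_2 = e^(-4t)(sin(3t)·(-1,0) - cos(3t)·(1,1)).
General solution: c_1X_1 + c_2X_2.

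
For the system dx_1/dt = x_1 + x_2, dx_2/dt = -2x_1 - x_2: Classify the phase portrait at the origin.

center

A = [[1,1],[-2,-1]]; det(A-λI) = λ^2 + 1.
λ = 0 ± i: zero real part.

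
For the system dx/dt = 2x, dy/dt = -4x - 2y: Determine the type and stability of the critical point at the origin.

A = [[2,0],[-4,-2]]; det(A-λI) = λ^2 - 4.
λ = 2, -2: opposite signs.

saddle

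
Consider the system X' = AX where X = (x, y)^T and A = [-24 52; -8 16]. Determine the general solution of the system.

x(t) = -2K_1e^(-4t)sin(4t) + 3K_1e^(-4t)cos(4t) + 3K_2e^(-4t)sin(4t) + 2K_2e^(-4t)cos(4t), y(t) = -K_1e^(-4t)sin(4t) + K_1e^(-4t)cos(4t) + K_2e^(-4t)sin(4t) + K_2e^(-4t)cos(4t)

Coefficient matrix A = [[-24, 52], [-8, 16]].
Characteristic polynomial det(A - λI) = λ^2 + 8λ + 32 = 0.
Eigenvalues λ = -4 ± 4i (complex conjugate pair).
For λ=-4+4i: an eigenvector is (3,1) - i(-2,-1) = (3 + 2i, 1 + i).
A real fundamental pair from Re and Im of e^((-4+4i)t)v: X_1 = e^(-4t)(cos(4t)·(3,1) + sin(4t)·(-2,-1)), X_2 = e^(-4t)(sin(4t)·(3,1) - cos(4t)·(-2,-1)).
General solution: K_1X_1 + K_2X_2.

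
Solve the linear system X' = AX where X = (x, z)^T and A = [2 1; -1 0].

x(t) = C_1e^(t) + C_2te^(t) + 3C_2e^(t), z(t) = -C_1e^(t) - C_2te^(t) - 2C_2e^(t)

Coefficient matrix A = [[2, 1], [-1, 0]].
Characteristic polynomial det(A - λI) = λ^2 - 2λ + 1 = 0.
Single eigenvalue λ = 1 with algebraic multiplicity 2.
Eigenvector v = (1,-1); generalized eigenvector w with (A-λI)w=v is (3,-2).
General solution: e^(t)[C_1·v + C_2·(t·v + w)].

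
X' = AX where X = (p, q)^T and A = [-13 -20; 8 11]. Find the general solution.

Coefficient matrix A = [[-13, -20], [8, 11]].
Characteristic polynomial det(A - λI) = λ^2 + 2λ + 17 = 0.
Eigenvalues λ = -1 ± 4i (complex conjugate pair).
For λ=-1+4i: an eigenvector is (2,-1) - i(-1,1) = (2 + i, -1 - i).
A real fundamental pair from Re and Im of e^((-1+4i)t)v: X_1 = e^(-t)(cos(4t)·(2,-1) + sin(4t)·(-1,1)), X_2 = e^(-t)(sin(4t)·(2,-1) - cos(4t)·(-1,1)).
General solution: C_1X_1 + C_2X_2.

p(t) = -C_1e^(-t)sin(4t) + 2C_1e^(-t)cos(4t) + 2C_2e^(-t)sin(4t) + C_2e^(-t)cos(4t), q(t) = C_1e^(-t)sin(4t) - C_1e^(-t)cos(4t) - C_2e^(-t)sin(4t) - C_2e^(-t)cos(4t)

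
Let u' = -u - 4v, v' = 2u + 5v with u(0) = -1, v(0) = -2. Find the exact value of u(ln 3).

A = [[-1,-4],[2,5]]; eigenvalues λ = 3, 1.
Eigenvectors: (1,-1) for λ=3, (2,-1) for λ=1.
From the initial condition, c_1 = 5, c_2 = -3.
u(ln 3) = (5)(3^3)(1) + (-3)(3^1)(2) = 117.

117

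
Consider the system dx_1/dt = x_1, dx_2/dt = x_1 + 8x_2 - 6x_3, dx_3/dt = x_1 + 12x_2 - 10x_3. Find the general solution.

Coefficient matrix A = [[1, 0, 0], [1, 8, -6], [1, 12, -10]].
det(A - λI) = 0 gives eigenvalues λ = 2, -4, 1.
For λ=2: eigenvector (0,1,1).
For λ=-4: eigenvector (0,-1,-2).
For λ=1: eigenvector (1,-1,-1).
General solution: K_1e^(2t)(0,1,1) + K_2e^(-4t)(0,-1,-2) + K_3e^(t)(1,-1,-1).

x_1(t) = K_3e^(t), x_2(t) = K_1e^(2t) - K_2e^(-4t) - K_3e^(t), x_3(t) = K_1e^(2t) - 2K_2e^(-4t) - K_3e^(t)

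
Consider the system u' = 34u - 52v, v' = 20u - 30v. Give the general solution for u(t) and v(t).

u(t) = -2K_1e^(2t)sin(4t) + 3K_1e^(2t)cos(4t) + 3K_2e^(2t)sin(4t) + 2K_2e^(2t)cos(4t), v(t) = -K_1e^(2t)sin(4t) + 2K_1e^(2t)cos(4t) + 2K_2e^(2t)sin(4t) + K_2e^(2t)cos(4t)

Coefficient matrix A = [[34, -52], [20, -30]].
Characteristic polynomial det(A - λI) = λ^2 - 4λ + 20 = 0.
Eigenvalues λ = 2 ± 4i (complex conjugate pair).
For λ=2+4i: an eigenvector is (3,2) - i(-2,-1) = (3 + 2i, 2 + i).
A real fundamental pair from Re and Im of e^((2+4i)t)v: X_1 = e^(2t)(cos(4t)·(3,2) + sin(4t)·(-2,-1)), X_2 = e^(2t)(sin(4t)·(3,2) - cos(4t)·(-2,-1)).
General solution: K_1X_1 + K_2X_2.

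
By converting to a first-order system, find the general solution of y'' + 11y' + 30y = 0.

y(t) = c_1e^(-5t) + c_2e^(-6t)

Let x_1 = y, x_2 = y'. Then x_1' = x_2 and x_2' = -30x_1 - 11x_2.
A = [[0,1],[-30,-11]]; det(A-λI) = λ^2 + 11λ + 30.
Eigenvalues λ = -5, -6 with eigenvectors (1,-5), (1,-6).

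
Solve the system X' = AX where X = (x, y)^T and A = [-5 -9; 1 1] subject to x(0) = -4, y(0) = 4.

Coefficient matrix A = [[-5, -9], [1, 1]].
Characteristic polynomial det(A - λI) = λ^2 + 4λ + 4 = 0.
Single eigenvalue λ = -2 with algebraic multiplicity 2.
Eigenvector v = (-3,1); generalized eigenvector w with (A-λI)w=v is (1,0).
General solution: e^(-2t)[K_1·v + K_2·(t·v + w)].
Applying x(0)=-4, y(0)=4 gives K_1=4, K_2=8.

x(t) = -24te^(-2t) - 4e^(-2t), y(t) = 8te^(-2t) + 4e^(-2t)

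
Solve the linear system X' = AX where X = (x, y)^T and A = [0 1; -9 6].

Coefficient matrix A = [[0, 1], [-9, 6]].
Characteristic polynomial det(A - λI) = λ^2 - 6λ + 9 = 0.
Single eigenvalue λ = 3 with algebraic multiplicity 2.
Eigenvector v = (-1,-3); generalized eigenvector w with (A-λI)w=v is (0,-1).
General solution: e^(3t)[K_1·v + K_2·(t·v + w)].

x(t) = -K_1e^(3t) - K_2te^(3t), y(t) = -3K_1e^(3t) - 3K_2te^(3t) - K_2e^(3t)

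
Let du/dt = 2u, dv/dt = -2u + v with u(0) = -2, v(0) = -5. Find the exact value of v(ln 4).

28

A = [[2,0],[-2,1]]; eigenvalues λ = 1, 2.
Eigenvectors: (0,-1) for λ=1, (1,-2) for λ=2.
From the initial condition, c_1 = 9, c_2 = -2.
v(ln 4) = (9)(4^1)(-1) + (-2)(4^2)(-2) = 28.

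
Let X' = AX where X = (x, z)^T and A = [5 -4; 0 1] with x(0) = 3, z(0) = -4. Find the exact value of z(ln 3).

-12

A = [[5,-4],[0,1]]; eigenvalues λ = 5, 1.
Eigenvectors: (-1,0) for λ=5, (1,1) for λ=1.
From the initial condition, c_1 = -7, c_2 = -4.
z(ln 3) = (-7)(3^5)(0) + (-4)(3^1)(1) = -12.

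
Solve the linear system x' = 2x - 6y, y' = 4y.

x(t) = 3C_1e^(4t) + C_2e^(2t), y(t) = -C_1e^(4t)

Coefficient matrix A = [[2, -6], [0, 4]].
Characteristic polynomial det(A - λI) = λ^2 - 6λ + 8 = 0.
Eigenvalues λ = 4, 2.
For λ=4: (A-λI) row 1 is [-2, -6], so an eigenvector is (3, -1).
For λ=2: (A-λI) row 1 is [0, -6], so an eigenvector is (1, 0).
General solution: C_1e^(4t)(3,-1) + C_2e^(2t)(1,0).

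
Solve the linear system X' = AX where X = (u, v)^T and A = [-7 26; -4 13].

Coefficient matrix A = [[-7, 26], [-4, 13]].
Characteristic polynomial det(A - λI) = λ^2 - 6λ + 13 = 0.
Eigenvalues λ = 3 ± 2i (complex conjugate pair).
For λ=3+2i: an eigenvector is (-2,-1) - i(-3,-1) = (-2 + 3i, -1 + i).
A real fundamental pair from Re and Im of e^((3+2i)t)v: X_1 = e^(3t)(cos(2t)·(-2,-1) + sin(2t)·(-3,-1)), X_2 = e^(3t)(sin(2t)·(-2,-1) - cos(2t)·(-3,-1)).
General solution: c_1X_1 + c_2X_2.

u(t) = -3c_1e^(3t)sin(2t) - 2c_1e^(3t)cos(2t) - 2c_2e^(3t)sin(2t) + 3c_2e^(3t)cos(2t), v(t) = -c_1e^(3t)sin(2t) - c_1e^(3t)cos(2t) - c_2e^(3t)sin(2t) + c_2e^(3t)cos(2t)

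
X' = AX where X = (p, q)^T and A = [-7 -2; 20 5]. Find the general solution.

p(t) = -c_1e^(-t)sin(2t) + c_2e^(-t)cos(2t), q(t) = 3c_1e^(-t)sin(2t) + c_1e^(-t)cos(2t) + c_2e^(-t)sin(2t) - 3c_2e^(-t)cos(2t)

Coefficient matrix A = [[-7, -2], [20, 5]].
Characteristic polynomial det(A - λI) = λ^2 + 2λ + 5 = 0.
Eigenvalues λ = -1 ± 2i (complex conjugate pair).
For λ=-1+2i: an eigenvector is (0,1) - i(-1,3) = (0 + i, 1 - 3i).
A real fundamental pair from Re and Im of e^((-1+2i)t)v: X_1 = e^(-t)(cos(2t)·(0,1) + sin(2t)·(-1,3)), X_2 = e^(-t)(sin(2t)·(0,1) - cos(2t)·(-1,3)).
General solution: c_1X_1 + c_2X_2.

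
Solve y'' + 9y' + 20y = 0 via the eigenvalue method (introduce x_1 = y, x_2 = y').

y(t) = C_1e^(-5t) + C_2e^(-4t)

Let x_1 = y, x_2 = y'. Then x_1' = x_2 and x_2' = -20x_1 - 9x_2.
A = [[0,1],[-20,-9]]; det(A-λI) = λ^2 + 9λ + 20.
Eigenvalues λ = -5, -4 with eigenvectors (1,-5), (1,-4).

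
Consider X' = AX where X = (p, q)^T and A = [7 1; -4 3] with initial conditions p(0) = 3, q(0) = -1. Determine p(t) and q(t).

p(t) = 5te^(5t) + 3e^(5t), q(t) = -10te^(5t) - e^(5t)

Coefficient matrix A = [[7, 1], [-4, 3]].
Characteristic polynomial det(A - λI) = λ^2 - 10λ + 25 = 0.
Single eigenvalue λ = 5 with algebraic multiplicity 2.
Eigenvector v = (-1,2); generalized eigenvector w with (A-λI)w=v is (-1,1).
General solution: e^(5t)[C_1·v + C_2·(t·v + w)].
Applying p(0)=3, q(0)=-1 gives C_1=2, C_2=-5.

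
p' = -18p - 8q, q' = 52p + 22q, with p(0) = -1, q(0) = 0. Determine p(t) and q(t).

p(t) = 5e^(2t)sin(4t) - e^(2t)cos(4t), q(t) = -13e^(2t)sin(4t)

Coefficient matrix A = [[-18, -8], [52, 22]].
Characteristic polynomial det(A - λI) = λ^2 - 4λ + 20 = 0.
Eigenvalues λ = 2 ± 4i (complex conjugate pair).
For λ=2+4i: an eigenvector is (1,-2) - i(-1,3) = (1 + i, -2 - 3i).
A real fundamental pair from Re and Im of e^((2+4i)t)v: X_1 = e^(2t)(cos(4t)·(1,-2) + sin(4t)·(-1,3)), X_2 = e^(2t)(sin(4t)·(1,-2) - cos(4t)·(-1,3)).
General solution: K_1X_1 + K_2X_2.
Applying p(0)=-1, q(0)=0 gives K_1=-3, K_2=2.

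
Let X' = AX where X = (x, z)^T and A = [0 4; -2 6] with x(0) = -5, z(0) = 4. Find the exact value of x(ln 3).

A = [[0,4],[-2,6]]; eigenvalues λ = 2, 4.
Eigenvectors: (-2,-1) for λ=2, (1,1) for λ=4.
From the initial condition, c_1 = 9, c_2 = 13.
x(ln 3) = (9)(3^2)(-2) + (13)(3^4)(1) = 891.

891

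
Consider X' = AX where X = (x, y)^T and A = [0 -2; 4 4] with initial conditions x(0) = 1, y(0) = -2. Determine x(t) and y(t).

Coefficient matrix A = [[0, -2], [4, 4]].
Characteristic polynomial det(A - λI) = λ^2 - 4λ + 8 = 0.
Eigenvalues λ = 2 ± 2i (complex conjugate pair).
For λ=2+2i: an eigenvector is (0,-1) - i(1,-1) = (0 - i, -1 + i).
A real fundamental pair from Re and Im of e^((2+2i)t)v: X_1 = e^(2t)(cos(2t)·(0,-1) + sin(2t)·(1,-1)), X_2 = e^(2t)(sin(2t)·(0,-1) - cos(2t)·(1,-1)).
General solution: C_1X_1 + C_2X_2.
Applying x(0)=1, y(0)=-2 gives C_1=1, C_2=-1.

x(t) = e^(2t)sin(2t) + e^(2t)cos(2t), y(t) = -2e^(2t)cos(2t)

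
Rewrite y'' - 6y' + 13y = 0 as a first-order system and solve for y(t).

Let x_1 = y, x_2 = y'. Then x_1' = x_2 and x_2' = -13x_1 + 6x_2.
A = [[0,1],[-13,6]]; det(A-λI) = λ^2 - 6λ + 13.
Eigenvalues λ = 3 ± 2i.

y(t) = c_1e^(3t)cos(2t) + c_2e^(3t)sin(2t)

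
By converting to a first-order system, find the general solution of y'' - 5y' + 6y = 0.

Let x_1 = y, x_2 = y'. Then x_1' = x_2 and x_2' = -6x_1 + 5x_2.
A = [[0,1],[-6,5]]; det(A-λI) = λ^2 - 5λ + 6.
Eigenvalues λ = 2, 3 with eigenvectors (1,2), (1,3).

y(t) = c_1e^(2t) + c_2e^(3t)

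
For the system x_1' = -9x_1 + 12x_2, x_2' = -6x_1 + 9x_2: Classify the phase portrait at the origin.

saddle

A = [[-9,12],[-6,9]]; det(A-λI) = λ^2 - 9.
λ = 3, -3: opposite signs.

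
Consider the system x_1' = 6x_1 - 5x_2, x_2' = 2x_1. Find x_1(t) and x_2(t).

Coefficient matrix A = [[6, -5], [2, 0]].
Characteristic polynomial det(A - λI) = λ^2 - 6λ + 10 = 0.
Eigenvalues λ = 3 ± i (complex conjugate pair).
For λ=3+i: an eigenvector is (2,1) - i(1,1) = (2 - i, 1 - i).
A real fundamental pair from Re and Im of e^((3+i)t)v: X_1 = e^(3t)(cos(t)·(2,1) + sin(t)·(1,1)), X_2 = e^(3t)(sin(t)·(2,1) - cos(t)·(1,1)).
General solution: c_1X_1 + c_2X_2.

x_1(t) = c_1e^(3t)sin(t) + 2c_1e^(3t)cos(t) + 2c_2e^(3t)sin(t) - c_2e^(3t)cos(t), x_2(t) = c_1e^(3t)sin(t) + c_1e^(3t)cos(t) + c_2e^(3t)sin(t) - c_2e^(3t)cos(t)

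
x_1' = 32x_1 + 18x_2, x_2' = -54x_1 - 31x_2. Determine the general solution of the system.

x_1(t) = c_1e^(-4t) + 2c_2e^(5t), x_2(t) = -2c_1e^(-4t) - 3c_2e^(5t)

Coefficient matrix A = [[32, 18], [-54, -31]].
Characteristic polynomial det(A - λI) = λ^2 - λ - 20 = 0.
Eigenvalues λ = -4, 5.
For λ=-4: (A-λI) row 1 is [36, 18], so an eigenvector is (1, -2).
For λ=5: (A-λI) row 1 is [27, 18], so an eigenvector is (2, -3).
General solution: c_1e^(-4t)(1,-2) + c_2e^(5t)(2,-3).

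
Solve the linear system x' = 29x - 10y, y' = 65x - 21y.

Coefficient matrix A = [[29, -10], [65, -21]].
Characteristic polynomial det(A - λI) = λ^2 - 8λ + 41 = 0.
Eigenvalues λ = 4 ± 5i (complex conjugate pair).
For λ=4+5i: an eigenvector is (-1,-2) - i(-1,-3) = (-1 + i, -2 + 3i).
A real fundamental pair from Re and Im of e^((4+5i)t)v: X_1 = e^(4t)(cos(5t)·(-1,-2) + sin(5t)·(-1,-3)), X_2 = e^(4t)(sin(5t)·(-1,-2) - cos(5t)·(-1,-3)).
General solution: C_1X_1 + C_2X_2.

x(t) = -C_1e^(4t)sin(5t) - C_1e^(4t)cos(5t) - C_2e^(4t)sin(5t) + C_2e^(4t)cos(5t), y(t) = -3C_1e^(4t)sin(5t) - 2C_1e^(4t)cos(5t) - 2C_2e^(4t)sin(5t) + 3C_2e^(4t)cos(5t)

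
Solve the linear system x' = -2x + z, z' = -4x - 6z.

x(t) = K_1e^(-4t) + K_2te^(-4t) + 2K_2e^(-4t), z(t) = -2K_1e^(-4t) - 2K_2te^(-4t) - 3K_2e^(-4t)

Coefficient matrix A = [[-2, 1], [-4, -6]].
Characteristic polynomial det(A - λI) = λ^2 + 8λ + 16 = 0.
Single eigenvalue λ = -4 with algebraic multiplicity 2.
Eigenvector v = (1,-2); generalized eigenvector w with (A-λI)w=v is (2,-3).
General solution: e^(-4t)[K_1·v + K_2·(t·v + w)].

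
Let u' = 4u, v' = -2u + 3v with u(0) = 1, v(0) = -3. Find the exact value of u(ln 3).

81

A = [[4,0],[-2,3]]; eigenvalues λ = 4, 3.
Eigenvectors: (-1,2) for λ=4, (0,1) for λ=3.
From the initial condition, c_1 = -1, c_2 = -1.
u(ln 3) = (-1)(3^4)(-1) + (-1)(3^3)(0) = 81.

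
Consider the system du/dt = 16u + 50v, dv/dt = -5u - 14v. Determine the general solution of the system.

u(t) = K_1e^(t)sin(5t) - 3K_1e^(t)cos(5t) - 3K_2e^(t)sin(5t) - K_2e^(t)cos(5t), v(t) = K_1e^(t)cos(5t) + K_2e^(t)sin(5t)

Coefficient matrix A = [[16, 50], [-5, -14]].
Characteristic polynomial det(A - λI) = λ^2 - 2λ + 26 = 0.
Eigenvalues λ = 1 ± 5i (complex conjugate pair).
For λ=1+5i: an eigenvector is (-3,1) - i(1,0) = (-3 - i, 1).
A real fundamental pair from Re and Im of e^((1+5i)t)v: X_1 = e^(t)(cos(5t)·(-3,1) + sin(5t)·(1,0)), X_2 = e^(t)(sin(5t)·(-3,1) - cos(5t)·(1,0)).
General solution: K_1X_1 + K_2X_2.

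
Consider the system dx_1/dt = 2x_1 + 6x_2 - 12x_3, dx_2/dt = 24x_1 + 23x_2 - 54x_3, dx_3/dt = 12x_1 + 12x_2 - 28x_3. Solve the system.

Coefficient matrix A = [[2, 6, -12], [24, 23, -54], [12, 12, -28]].
det(A - λI) = 0 gives eigenvalues λ = -4, -1, 2.
For λ=-4: eigenvector (0,2,1).
For λ=-1: eigenvector (-2,-7,-4).
For λ=2: eigenvector (1,4,2).
General solution: K_1e^(-4t)(0,2,1) + K_2e^(-t)(-2,-7,-4) + K_3e^(2t)(1,4,2).

x_1(t) = -2K_2e^(-t) + K_3e^(2t), x_2(t) = 2K_1e^(-4t) - 7K_2e^(-t) + 4K_3e^(2t), x_3(t) = K_1e^(-4t) - 4K_2e^(-t) + 2K_3e^(2t)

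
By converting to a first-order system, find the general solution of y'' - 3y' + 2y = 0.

y(t) = K_1e^(t) + K_2e^(2t)

Let x_1 = y, x_2 = y'. Then x_1' = x_2 and x_2' = -2x_1 + 3x_2.
A = [[0,1],[-2,3]]; det(A-λI) = λ^2 - 3λ + 2.
Eigenvalues λ = 1, 2 with eigenvectors (1,1), (1,2).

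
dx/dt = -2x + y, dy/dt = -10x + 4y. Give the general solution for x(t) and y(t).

x(t) = -K_1e^(t)sin(t) + K_2e^(t)cos(t), y(t) = -3K_1e^(t)sin(t) - K_1e^(t)cos(t) - K_2e^(t)sin(t) + 3K_2e^(t)cos(t)

Coefficient matrix A = [[-2, 1], [-10, 4]].
Characteristic polynomial det(A - λI) = λ^2 - 2λ + 2 = 0.
Eigenvalues λ = 1 ± i (complex conjugate pair).
For λ=1+i: an eigenvector is (0,-1) - i(-1,-3) = (0 + i, -1 + 3i).
A real fundamental pair from Re and Im of e^((1+i)t)v: X_1 = e^(t)(cos(t)·(0,-1) + sin(t)·(-1,-3)), X_2 = e^(t)(sin(t)·(0,-1) - cos(t)·(-1,-3)).
General solution: K_1X_1 + K_2X_2.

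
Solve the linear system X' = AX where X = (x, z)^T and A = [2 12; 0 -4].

Coefficient matrix A = [[2, 12], [0, -4]].
Characteristic polynomial det(A - λI) = λ^2 + 2λ - 8 = 0.
Eigenvalues λ = -4, 2.
For λ=-4: (A-λI) row 1 is [6, 12], so an eigenvector is (-2, 1).
For λ=2: (A-λI) row 1 is [0, 12], so an eigenvector is (-1, 0).
General solution: c_1e^(-4t)(-2,1) + c_2e^(2t)(-1,0).

x(t) = -2c_1e^(-4t) - c_2e^(2t), z(t) = c_1e^(-4t)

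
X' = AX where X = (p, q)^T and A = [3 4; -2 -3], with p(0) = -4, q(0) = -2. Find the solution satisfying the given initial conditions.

Coefficient matrix A = [[3, 4], [-2, -3]].
Characteristic polynomial det(A - λI) = λ^2 - 1 = 0.
Eigenvalues λ = -1, 1.
For λ=-1: (A-λI) row 1 is [4, 4], so an eigenvector is (-1, 1).
For λ=1: (A-λI) row 1 is [2, 4], so an eigenvector is (-2, 1).
General solution: C_1e^(-t)(-1,1) + C_2e^(t)(-2,1).
Applying p(0)=-4, q(0)=-2 gives C_1=-8, C_2=6.

p(t) = -12e^(t) + 8e^(-t), q(t) = 6e^(t) - 8e^(-t)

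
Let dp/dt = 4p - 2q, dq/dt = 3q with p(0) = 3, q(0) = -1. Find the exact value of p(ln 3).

351

A = [[4,-2],[0,3]]; eigenvalues λ = 4, 3.
Eigenvectors: (-1,0) for λ=4, (-2,-1) for λ=3.
From the initial condition, c_1 = -5, c_2 = 1.
p(ln 3) = (-5)(3^4)(-1) + (1)(3^3)(-2) = 351.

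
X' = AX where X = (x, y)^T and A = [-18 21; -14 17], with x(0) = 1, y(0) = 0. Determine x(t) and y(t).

Coefficient matrix A = [[-18, 21], [-14, 17]].
Characteristic polynomial det(A - λI) = λ^2 + λ - 12 = 0.
Eigenvalues λ = 3, -4.
For λ=3: (A-λI) row 1 is [-21, 21], so an eigenvector is (1, 1).
For λ=-4: (A-λI) row 1 is [-14, 21], so an eigenvector is (-3, -2).
General solution: C_1e^(3t)(1,1) + C_2e^(-4t)(-3,-2).
Applying x(0)=1, y(0)=0 gives C_1=-2, C_2=-1.

x(t) = -2e^(3t) + 3e^(-4t), y(t) = -2e^(3t) + 2e^(-4t)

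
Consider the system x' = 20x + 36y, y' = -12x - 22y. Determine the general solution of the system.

x(t) = 2c_1e^(2t) + 3c_2e^(-4t), y(t) = -c_1e^(2t) - 2c_2e^(-4t)

Coefficient matrix A = [[20, 36], [-12, -22]].
Characteristic polynomial det(A - λI) = λ^2 + 2λ - 8 = 0.
Eigenvalues λ = 2, -4.
For λ=2: (A-λI) row 1 is [18, 36], so an eigenvector is (2, -1).
For λ=-4: (A-λI) row 1 is [24, 36], so an eigenvector is (3, -2).
General solution: c_1e^(2t)(2,-1) + c_2e^(-4t)(3,-2).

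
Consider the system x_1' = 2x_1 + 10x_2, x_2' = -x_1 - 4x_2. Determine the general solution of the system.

Coefficient matrix A = [[2, 10], [-1, -4]].
Characteristic polynomial det(A - λI) = λ^2 + 2λ + 2 = 0.
Eigenvalues λ = -1 ± i (complex conjugate pair).
For λ=-1+i: an eigenvector is (3,-1) - i(-1,0) = (3 + i, -1).
A real fundamental pair from Re and Im of e^((-1+i)t)v: X_1 = e^(-t)(cos(t)·(3,-1) + sin(t)·(-1,0)), X_2 = e^(-t)(sin(t)·(3,-1) - cos(t)·(-1,0)).
General solution: K_1X_1 + K_2X_2.

x_1(t) = -K_1e^(-t)sin(t) + 3K_1e^(-t)cos(t) + 3K_2e^(-t)sin(t) + K_2e^(-t)cos(t), x_2(t) = -K_1e^(-t)cos(t) - K_2e^(-t)sin(t)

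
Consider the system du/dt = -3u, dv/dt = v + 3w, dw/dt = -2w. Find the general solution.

Coefficient matrix A = [[-3, 0, 0], [0, 1, 3], [0, 0, -2]].
det(A - λI) = 0 gives eigenvalues λ = -3, 1, -2.
For λ=-3: eigenvector (1,0,0).
For λ=1: eigenvector (0,1,0).
For λ=-2: eigenvector (0,-1,1).
General solution: K_1e^(-3t)(1,0,0) + K_2e^(t)(0,1,0) + K_3e^(-2t)(0,-1,1).

u(t) = K_1e^(-3t), v(t) = K_2e^(t) - K_3e^(-2t), w(t) = K_3e^(-2t)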